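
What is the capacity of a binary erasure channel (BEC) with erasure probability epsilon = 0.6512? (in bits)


C = 1 - epsilon = 1 - 0.6512 = 0.3488

0.3488 bits


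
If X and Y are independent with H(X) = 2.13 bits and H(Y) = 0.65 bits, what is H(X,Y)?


For independent variables, H(X,Y) = H(X) + H(Y) = 2.13 + 0.65 = 2.78

2.78 bits


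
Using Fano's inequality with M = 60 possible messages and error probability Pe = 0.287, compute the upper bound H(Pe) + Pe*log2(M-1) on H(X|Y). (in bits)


H(Pe) = -Pe*log2(Pe) - (1-Pe)*log2(1-Pe) = -0.287*log2(0.287) - 0.713*log2(0.713) = 0.516852 + 0.347963 = 0.8648. Pe*log2(M-1) = 0.287*log2(59) = 1.688319. Bound = H(Pe) + Pe*log2(M-1) = 0.516852 + 0.347963 + 1.688319 = 2.5531

2.5531 bits


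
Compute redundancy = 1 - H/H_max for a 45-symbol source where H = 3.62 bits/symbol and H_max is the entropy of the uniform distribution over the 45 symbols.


H_max = log2(K) = log2(45) = 5.4919 bits/symbol. Redundancy = 1 - H/H_max = 1 - 3.62/5.4919 = 1 - 0.6592 = 0.3408

0.3408


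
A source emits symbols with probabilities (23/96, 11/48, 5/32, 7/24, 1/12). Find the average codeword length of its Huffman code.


Huffman construction (repeatedly merge the two least-probable nodes; each merge adds 1 bit to every symbol beneath it): 1/12 + 5/32 = 23/96; 11/48 + 23/96 = 15/32; 23/96 + 7/24 = 17/32; 15/32 + 17/32 = 1. Resulting codeword lengths (in the order the probabilities were given): (2, 2, 3, 2, 3). L_avg = sum(p_i * l_i) = 23/96*2 + 11/48*2 + 5/32*3 + 7/24*2 + 1/12*3 = 215/96 = 2.2396

2.2396 bits


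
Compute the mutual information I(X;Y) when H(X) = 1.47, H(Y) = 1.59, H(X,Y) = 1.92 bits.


I(X;Y) = H(X) + H(Y) - H(X,Y) = 1.47 + 1.59 - 1.92 = 1.14

1.14 bits


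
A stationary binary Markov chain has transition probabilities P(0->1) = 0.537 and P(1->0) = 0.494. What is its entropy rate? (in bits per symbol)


Stationary distribution: pi_0 = p10/(p01+p10) = 0.4791, pi_1 = 0.5209. Entropy rate H' = pi_0*H(p01) + pi_1*H(p10) = 0.4791*0.996 + 0.5209*0.9999 = 0.9981

0.9981 bits/symbol


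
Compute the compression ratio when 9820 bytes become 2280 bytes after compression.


Ratio = original / compressed = 9820 / 2280 = 4.307

4.307


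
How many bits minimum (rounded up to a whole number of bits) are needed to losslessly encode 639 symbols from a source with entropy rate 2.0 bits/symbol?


Minimum bits >= n * H = 639 * 2.0 = 1278.0, rounded up to a whole number of bits = 1278

1278 bits


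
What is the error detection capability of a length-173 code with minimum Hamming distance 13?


Detection capability = d_min - 1 = 13 - 1 = 12

12 errors


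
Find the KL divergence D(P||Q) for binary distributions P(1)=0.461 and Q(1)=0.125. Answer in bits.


KL = p*log2(p/q) + (1-p)*log2((1-p)/(1-q)) = 0.461*log2(0.461/0.125) + 0.539*log2(0.539/0.875) = 0.4912

0.4912 bits


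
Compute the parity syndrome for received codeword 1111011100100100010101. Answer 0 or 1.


Syndrome = XOR of all bits = 1 XOR 1 XOR 1 XOR 1 XOR 0 XOR 1 XOR 1 XOR 1 XOR 0 XOR 0 XOR 1 XOR 0 XOR 0 XOR 1 XOR 0 XOR 0 XOR 0 XOR 1 XOR 0 XOR 1 XOR 0 XOR 1 = 0

0


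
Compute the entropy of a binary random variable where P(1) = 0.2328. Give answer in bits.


H = -p*log2(p) - (1-p)*log2(1-p). -0.2328*log2(0.2328) = 0.489540; -0.7672*log2(0.7672) = 0.293320. H = 0.489540 + 0.293320 = 0.7829

0.7829 bits


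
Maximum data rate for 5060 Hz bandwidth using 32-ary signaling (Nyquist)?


Rate = 2 * B * log2(M) = 2 * 5060 * 5.0 = 50600.0

50600.0 bps


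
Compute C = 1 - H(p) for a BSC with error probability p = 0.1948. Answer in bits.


H(p) = -p*log2(p) - (1-p)*log2(1-p) = -0.1948*log2(0.1948) - 0.8052*log2(0.8052) = 0.459715 + 0.251690 = 0.7114. C = 1 - H(p) = 1 - 0.7114 = 0.2886

0.2886 bits


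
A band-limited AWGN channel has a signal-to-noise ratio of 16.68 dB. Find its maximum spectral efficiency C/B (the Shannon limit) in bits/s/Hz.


SNR_linear = 10^(16.68/10) = 46.5586; C/B = log2(1 + SNR_linear) = log2(1 + 46.5586) = 5.5716

5.5716 bits/s/Hz


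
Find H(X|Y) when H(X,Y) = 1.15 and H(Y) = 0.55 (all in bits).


H(X|Y) = H(X,Y) - H(Y) = 1.15 - 0.55 = 0.6

0.6 bits


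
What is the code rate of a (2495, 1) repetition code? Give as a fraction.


Rate = k/n = 1/2495

1/2495


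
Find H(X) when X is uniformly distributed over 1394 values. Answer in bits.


H = log2(n) = log2(1394) = 10.445

10.445 bits


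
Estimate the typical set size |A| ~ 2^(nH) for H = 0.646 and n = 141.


log2|A_typical| = nH = 141 * 0.646 = 91.086, so |A_typical| ~ 2^91.086 = 2.628e+27

2.628e+27


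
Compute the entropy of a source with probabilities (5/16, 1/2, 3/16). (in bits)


H = -sum(p_i * log2(p_i)). Terms: -(5/16)*log2(5/16) = 0.524397; -(1/2)*log2(1/2) = 0.500000; -(3/16)*log2(3/16) = 0.452820. H = 0.524397 + 0.500000 + 0.452820 = 1.4772

1.4772 bits


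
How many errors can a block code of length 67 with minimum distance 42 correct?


Correction capability = floor((d-1)/2) = floor((42-1)/2) = 20

20 errors


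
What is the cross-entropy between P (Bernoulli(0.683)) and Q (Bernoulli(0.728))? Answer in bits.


H(P,Q) = -p*log2(q) - (1-p)*log2(1-q). -0.683*log2(0.728) = 0.312807; -0.317*log2(0.272) = 0.595428. H(P,Q) = 0.312807 + 0.595428 = 0.9082

0.9082 bits


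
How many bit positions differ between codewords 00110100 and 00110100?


Count differing positions: . . . . . . . . = 0 differences

0


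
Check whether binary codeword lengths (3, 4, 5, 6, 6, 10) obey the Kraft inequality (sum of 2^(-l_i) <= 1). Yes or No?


Kraft sum = sum(2^(-l_i)) = 0.251, need <= 1. Result: satisfied (a binary prefix-free code with these lengths exists)

Yes


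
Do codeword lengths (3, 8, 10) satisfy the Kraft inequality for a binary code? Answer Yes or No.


Kraft sum = sum(2^(-l_i)) = 0.1299, need <= 1. Result: satisfied (a binary prefix-free code with these lengths exists)

Yes


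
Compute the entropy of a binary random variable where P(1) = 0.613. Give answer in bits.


H = -p*log2(p) - (1-p)*log2(1-p). -0.613*log2(0.613) = 0.432803; -0.387*log2(0.387) = 0.530033. H = 0.432803 + 0.530033 = 0.9628

0.9628 bits


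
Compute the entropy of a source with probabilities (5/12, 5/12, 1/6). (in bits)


H = -sum(p_i * log2(p_i)). Terms: -(5/12)*log2(5/12) = 0.526264; -(5/12)*log2(5/12) = 0.526264; -(1/6)*log2(1/6) = 0.430827. H = 0.526264 + 0.526264 + 0.430827 = 1.4834

1.4834 bits


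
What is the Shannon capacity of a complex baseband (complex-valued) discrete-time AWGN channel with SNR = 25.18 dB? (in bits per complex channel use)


SNR_linear = 10^(25.18/10) = 329.6097; C = log2(1 + SNR_linear) = log2(1 + 329.6097) = 8.369

8.369 bits/channel use


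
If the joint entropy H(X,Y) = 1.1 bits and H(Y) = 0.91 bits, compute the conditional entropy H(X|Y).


H(X|Y) = H(X,Y) - H(Y) = 1.1 - 0.91 = 0.19

0.19 bits


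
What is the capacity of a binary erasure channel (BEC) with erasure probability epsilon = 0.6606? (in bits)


C = 1 - epsilon = 1 - 0.6606 = 0.3394

0.3394 bits


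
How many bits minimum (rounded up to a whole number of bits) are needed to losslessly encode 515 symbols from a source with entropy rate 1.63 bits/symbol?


Minimum bits >= n * H = 515 * 1.63 = 839.45, rounded up to a whole number of bits = 840

840 bits


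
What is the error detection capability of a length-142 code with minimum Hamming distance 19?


Detection capability = d_min - 1 = 19 - 1 = 18

18 errors


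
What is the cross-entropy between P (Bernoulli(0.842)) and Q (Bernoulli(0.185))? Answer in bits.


H(P,Q) = -p*log2(q) - (1-p)*log2(1-q). -0.842*log2(0.185) = 2.049767; -0.158*log2(0.815) = 0.046630. H(P,Q) = 2.049767 + 0.046630 = 2.0964

2.0964 bits


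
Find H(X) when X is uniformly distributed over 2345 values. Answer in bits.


H = log2(n) = log2(2345) = 11.1954

11.1954 bits


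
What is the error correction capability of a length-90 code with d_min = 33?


Correction capability = floor((d-1)/2) = floor((33-1)/2) = 16

16 errors


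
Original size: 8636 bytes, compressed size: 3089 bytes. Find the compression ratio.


Ratio = original / compressed = 8636 / 3089 = 2.7957

2.7957


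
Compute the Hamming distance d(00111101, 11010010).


Count differing positions: ^ ^ ^ . ^ ^ ^ ^ = 7 differences

7


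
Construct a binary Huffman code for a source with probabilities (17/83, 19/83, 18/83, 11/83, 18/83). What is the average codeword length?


Huffman construction (repeatedly merge the two least-probable nodes; each merge adds 1 bit to every symbol beneath it): 11/83 + 17/83 = 28/83; 18/83 + 18/83 = 36/83; 19/83 + 28/83 = 47/83; 36/83 + 47/83 = 1. Resulting codeword lengths (in the order the probabilities were given): (3, 2, 2, 3, 2). L_avg = sum(p_i * l_i) = 17/83*3 + 19/83*2 + 18/83*2 + 11/83*3 + 18/83*2 = 194/83 = 2.3373

2.3373 bits


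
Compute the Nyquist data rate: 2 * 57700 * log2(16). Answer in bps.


Rate = 2 * B * log2(M) = 2 * 57700 * 4.0 = 461600.0

461600.0 bps


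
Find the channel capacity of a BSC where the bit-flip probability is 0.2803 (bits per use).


H(p) = -p*log2(p) - (1-p)*log2(1-p) = -0.2803*log2(0.2803) - 0.7197*log2(0.7197) = 0.514338 + 0.341521 = 0.8559. C = 1 - H(p) = 1 - 0.8559 = 0.1441

0.1441 bits


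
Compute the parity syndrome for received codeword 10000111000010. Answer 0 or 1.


Syndrome = XOR of all bits = 1 XOR 0 XOR 0 XOR 0 XOR 0 XOR 1 XOR 1 XOR 1 XOR 0 XOR 0 XOR 0 XOR 0 XOR 1 XOR 0 = 1

1


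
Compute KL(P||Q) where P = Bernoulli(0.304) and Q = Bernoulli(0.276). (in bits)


KL = p*log2(p/q) + (1-p)*log2((1-p)/(1-q)) = 0.304*log2(0.304/0.276) + 0.696*log2(0.696/0.724) = 0.0028

0.0028 bits


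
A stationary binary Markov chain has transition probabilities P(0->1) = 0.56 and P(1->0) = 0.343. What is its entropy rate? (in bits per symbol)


Stationary distribution: pi_0 = p10/(p01+p10) = 0.3798, pi_1 = 0.6202. Entropy rate H' = pi_0*H(p01) + pi_1*H(p10) = 0.3798*0.9896 + 0.6202*0.9277 = 0.9512

0.9512 bits/symbol


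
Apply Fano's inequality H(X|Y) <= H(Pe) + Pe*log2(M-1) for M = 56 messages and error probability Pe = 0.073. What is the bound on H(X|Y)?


H(Pe) = -Pe*log2(Pe) - (1-Pe)*log2(1-Pe) = -0.073*log2(0.073) - 0.927*log2(0.927) = 0.275645 + 0.101376 = 0.377. Pe*log2(M-1) = 0.073*log2(55) = 0.422039. Bound = H(Pe) + Pe*log2(M-1) = 0.275645 + 0.101376 + 0.422039 = 0.7991

0.7991 bits


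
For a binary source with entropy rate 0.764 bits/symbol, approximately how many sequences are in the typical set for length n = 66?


log2|A_typical| = nH = 66 * 0.764 = 50.424, so |A_typical| ~ 2^50.424 = 1.511e+15

1.511e+15


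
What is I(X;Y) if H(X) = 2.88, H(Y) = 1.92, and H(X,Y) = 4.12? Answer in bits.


I(X;Y) = H(X) + H(Y) - H(X,Y) = 2.88 + 1.92 - 4.12 = 0.68

0.68 bits


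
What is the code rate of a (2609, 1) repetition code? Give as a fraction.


Rate = k/n = 1/2609

1/2609


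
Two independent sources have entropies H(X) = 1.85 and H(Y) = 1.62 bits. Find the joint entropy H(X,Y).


For independent variables, H(X,Y) = H(X) + H(Y) = 1.85 + 1.62 = 3.47

3.47 bits


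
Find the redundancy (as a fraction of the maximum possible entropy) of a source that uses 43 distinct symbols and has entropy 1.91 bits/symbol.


H_max = log2(K) = log2(43) = 5.4263 bits/symbol. Redundancy = 1 - H/H_max = 1 - 1.91/5.4263 = 1 - 0.352 = 0.648

0.648


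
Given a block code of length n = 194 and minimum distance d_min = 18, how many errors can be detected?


Detection capability = d_min - 1 = 18 - 1 = 17

17 errors


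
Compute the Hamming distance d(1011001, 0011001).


Count differing positions: ^ . . . . . . = 1 differences

1


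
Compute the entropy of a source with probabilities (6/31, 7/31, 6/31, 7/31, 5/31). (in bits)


H = -sum(p_i * log2(p_i)). Terms: -(6/31)*log2(6/31) = 0.458561; -(7/31)*log2(7/31) = 0.484771; -(6/31)*log2(6/31) = 0.458561; -(7/31)*log2(7/31) = 0.484771; -(5/31)*log2(5/31) = 0.424559. H = 0.458561 + 0.484771 + 0.458561 + 0.484771 + 0.424559 = 2.3112

2.3112 bits


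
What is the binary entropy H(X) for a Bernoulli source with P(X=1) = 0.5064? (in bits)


H = -p*log2(p) - (1-p)*log2(1-p). -0.5064*log2(0.5064) = 0.497108; -0.4936*log2(0.4936) = 0.502774. H = 0.497108 + 0.502774 = 0.9999

0.9999 bits


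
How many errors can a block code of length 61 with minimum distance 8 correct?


Correction capability = floor((d-1)/2) = floor((8-1)/2) = 3

3 errors


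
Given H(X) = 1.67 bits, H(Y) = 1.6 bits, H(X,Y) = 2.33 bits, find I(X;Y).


I(X;Y) = H(X) + H(Y) - H(X,Y) = 1.67 + 1.6 - 2.33 = 0.94

0.94 bits


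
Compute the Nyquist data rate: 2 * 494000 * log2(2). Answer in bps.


Rate = 2 * B * log2(M) = 2 * 494000 * 1.0 = 988000.0

988000.0 bps


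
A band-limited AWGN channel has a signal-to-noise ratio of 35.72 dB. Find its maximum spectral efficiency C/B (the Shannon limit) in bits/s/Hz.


SNR_linear = 10^(35.72/10) = 3732.5016; C/B = log2(1 + SNR_linear) = log2(1 + 3732.5016) = 11.8663

11.8663 bits/s/Hz


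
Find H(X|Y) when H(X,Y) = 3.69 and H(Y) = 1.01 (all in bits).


H(X|Y) = H(X,Y) - H(Y) = 3.69 - 1.01 = 2.68

2.68 bits


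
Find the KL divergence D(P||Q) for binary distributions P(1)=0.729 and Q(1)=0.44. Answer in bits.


KL = p*log2(p/q) + (1-p)*log2((1-p)/(1-q)) = 0.729*log2(0.729/0.44) + 0.271*log2(0.271/0.56) = 0.2472

0.2472 bits


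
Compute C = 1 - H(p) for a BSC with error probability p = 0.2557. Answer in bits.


H(p) = -p*log2(p) - (1-p)*log2(1-p) = -0.2557*log2(0.2557) - 0.7443*log2(0.7443) = 0.503084 + 0.317104 = 0.8202. C = 1 - H(p) = 1 - 0.8202 = 0.1798

0.1798 bits


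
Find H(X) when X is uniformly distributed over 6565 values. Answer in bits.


H = log2(n) = log2(6565) = 12.6806

12.6806 bits


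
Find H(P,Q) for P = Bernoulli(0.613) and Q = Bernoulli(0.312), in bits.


H(P,Q) = -p*log2(q) - (1-p)*log2(1-q). -0.613*log2(0.312) = 1.030074; -0.387*log2(0.688) = 0.208794. H(P,Q) = 1.030074 + 0.208794 = 1.2389

1.2389 bits


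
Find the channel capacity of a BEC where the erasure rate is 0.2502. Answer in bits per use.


C = 1 - epsilon = 1 - 0.2502 = 0.7498

0.7498 bits


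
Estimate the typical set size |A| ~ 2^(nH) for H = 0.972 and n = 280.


log2|A_typical| = nH = 280 * 0.972 = 272.16, so |A_typical| ~ 2^272.16 = 8.479e+81

8.479e+81


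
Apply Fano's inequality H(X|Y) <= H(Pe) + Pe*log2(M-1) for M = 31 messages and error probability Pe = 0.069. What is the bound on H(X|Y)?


H(Pe) = -Pe*log2(Pe) - (1-Pe)*log2(1-Pe) = -0.069*log2(0.069) - 0.931*log2(0.931) = 0.266151 + 0.096030 = 0.3622. Pe*log2(M-1) = 0.069*log2(30) = 0.338575. Bound = H(Pe) + Pe*log2(M-1) = 0.266151 + 0.096030 + 0.338575 = 0.7008

0.7008 bits


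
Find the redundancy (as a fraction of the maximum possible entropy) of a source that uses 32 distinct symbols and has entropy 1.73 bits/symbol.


H_max = log2(K) = log2(32) = 5.0 bits/symbol. Redundancy = 1 - H/H_max = 1 - 1.73/5.0 = 1 - 0.346 = 0.654

0.654


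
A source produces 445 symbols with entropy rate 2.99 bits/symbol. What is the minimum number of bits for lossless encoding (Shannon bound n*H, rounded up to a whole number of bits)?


Minimum bits >= n * H = 445 * 2.99 = 1330.55, rounded up to a whole number of bits = 1331

1331 bits


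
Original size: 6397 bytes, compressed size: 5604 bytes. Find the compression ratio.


Ratio = original / compressed = 6397 / 5604 = 1.1415

1.1415


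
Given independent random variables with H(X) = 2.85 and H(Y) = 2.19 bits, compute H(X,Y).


For independent variables, H(X,Y) = H(X) + H(Y) = 2.85 + 2.19 = 5.04

5.04 bits


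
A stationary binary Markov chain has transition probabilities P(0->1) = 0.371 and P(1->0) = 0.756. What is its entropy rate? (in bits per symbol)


Stationary distribution: pi_0 = p10/(p01+p10) = 0.6708, pi_1 = 0.3292. Entropy rate H' = pi_0*H(p01) + pi_1*H(p10) = 0.6708*0.9514 + 0.3292*0.8016 = 0.9021

0.9021 bits/symbol


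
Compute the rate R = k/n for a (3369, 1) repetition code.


Rate = k/n = 1/3369

1/3369


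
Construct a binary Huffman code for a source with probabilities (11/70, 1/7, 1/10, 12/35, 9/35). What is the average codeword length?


Huffman construction (repeatedly merge the two least-probable nodes; each merge adds 1 bit to every symbol beneath it): 1/10 + 1/7 = 17/70; 11/70 + 17/70 = 2/5; 9/35 + 12/35 = 3/5; 2/5 + 3/5 = 1. Resulting codeword lengths (in the order the probabilities were given): (2, 3, 3, 2, 2). L_avg = sum(p_i * l_i) = 11/70*2 + 1/7*3 + 1/10*3 + 12/35*2 + 9/35*2 = 157/70 = 2.2429

2.2429 bits


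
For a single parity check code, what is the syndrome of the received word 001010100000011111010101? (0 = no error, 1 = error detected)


Syndrome = XOR of all bits = 0 XOR 0 XOR 1 XOR 0 XOR 1 XOR 0 XOR 1 XOR 0 XOR 0 XOR 0 XOR 0 XOR 0 XOR 0 XOR 1 XOR 1 XOR 1 XOR 1 XOR 1 XOR 0 XOR 1 XOR 0 XOR 1 XOR 0 XOR 1 = 1

1


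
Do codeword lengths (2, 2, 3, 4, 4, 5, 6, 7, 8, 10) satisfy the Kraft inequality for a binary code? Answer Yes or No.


Kraft sum = sum(2^(-l_i)) = 0.8096, need <= 1. Result: satisfied (a binary prefix-free code with these lengths exists)

Yes


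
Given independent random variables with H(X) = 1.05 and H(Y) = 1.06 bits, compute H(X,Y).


For independent variables, H(X,Y) = H(X) + H(Y) = 1.05 + 1.06 = 2.11

2.11 bits


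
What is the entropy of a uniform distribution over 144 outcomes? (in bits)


H = log2(n) = log2(144) = 7.1699

7.1699 bits


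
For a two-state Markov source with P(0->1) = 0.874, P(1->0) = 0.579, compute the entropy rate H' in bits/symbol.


Stationary distribution: pi_0 = p10/(p01+p10) = 0.3985, pi_1 = 0.6015. Entropy rate H' = pi_0*H(p01) + pi_1*H(p10) = 0.3985*0.5464 + 0.6015*0.9819 = 0.8084

0.8084 bits/symbol


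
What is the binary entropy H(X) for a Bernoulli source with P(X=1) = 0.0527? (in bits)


H = -p*log2(p) - (1-p)*log2(1-p). -0.0527*log2(0.0527) = 0.223767; -0.9473*log2(0.9473) = 0.073990. H = 0.223767 + 0.073990 = 0.2978

0.2978 bits


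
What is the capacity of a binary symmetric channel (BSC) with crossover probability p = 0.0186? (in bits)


H(p) = -p*log2(p) - (1-p)*log2(1-p) = -0.0186*log2(0.0186) - 0.9814*log2(0.9814) = 0.106923 + 0.026583 = 0.1335. C = 1 - H(p) = 1 - 0.1335 = 0.8665

0.8665 bits


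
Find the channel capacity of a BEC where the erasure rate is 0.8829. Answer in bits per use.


C = 1 - epsilon = 1 - 0.8829 = 0.1171

0.1171 bits


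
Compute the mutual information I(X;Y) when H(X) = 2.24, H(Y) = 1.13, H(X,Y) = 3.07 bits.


I(X;Y) = H(X) + H(Y) - H(X,Y) = 2.24 + 1.13 - 3.07 = 0.3

0.3 bits


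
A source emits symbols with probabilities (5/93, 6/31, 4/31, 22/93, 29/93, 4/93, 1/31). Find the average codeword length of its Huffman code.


Huffman construction (repeatedly merge the two least-probable nodes; each merge adds 1 bit to every symbol beneath it): 1/31 + 4/93 = 7/93; 5/93 + 7/93 = 4/31; 4/31 + 4/31 = 8/31; 6/31 + 22/93 = 40/93; 8/31 + 29/93 = 53/93; 40/93 + 53/93 = 1. Resulting codeword lengths (in the order the probabilities were given): (4, 2, 3, 2, 2, 5, 5). L_avg = sum(p_i * l_i) = 5/93*4 + 6/31*2 + 4/31*3 + 22/93*2 + 29/93*2 + 4/93*5 + 1/31*5 = 229/93 = 2.4624

2.4624 bits


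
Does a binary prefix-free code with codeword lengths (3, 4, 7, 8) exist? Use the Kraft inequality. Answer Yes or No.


Kraft sum = sum(2^(-l_i)) = 0.1992, need <= 1. Result: satisfied (a binary prefix-free code with these lengths exists)

Yes


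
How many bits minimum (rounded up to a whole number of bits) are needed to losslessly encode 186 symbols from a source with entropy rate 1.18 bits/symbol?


Minimum bits >= n * H = 186 * 1.18 = 219.48, rounded up to a whole number of bits = 220

220 bits


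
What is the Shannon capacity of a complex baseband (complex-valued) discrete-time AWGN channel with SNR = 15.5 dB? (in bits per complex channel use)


SNR_linear = 10^(15.5/10) = 35.4813; C = log2(1 + SNR_linear) = log2(1 + 35.4813) = 5.1891

5.1891 bits/channel use


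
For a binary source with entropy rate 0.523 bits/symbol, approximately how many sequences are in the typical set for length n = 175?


log2|A_typical| = nH = 175 * 0.523 = 91.525, so |A_typical| ~ 2^91.525 = 3.563e+27

3.563e+27


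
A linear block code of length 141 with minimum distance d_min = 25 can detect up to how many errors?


Detection capability = d_min - 1 = 25 - 1 = 24

24 errors


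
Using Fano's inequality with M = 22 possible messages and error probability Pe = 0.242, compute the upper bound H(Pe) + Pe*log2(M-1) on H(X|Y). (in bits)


H(Pe) = -Pe*log2(Pe) - (1-Pe)*log2(1-Pe) = -0.242*log2(0.242) - 0.758*log2(0.758) = 0.495355 + 0.302996 = 0.7984. Pe*log2(M-1) = 0.242*log2(21) = 1.062941. Bound = H(Pe) + Pe*log2(M-1) = 0.495355 + 0.302996 + 1.062941 = 1.8613

1.8613 bits


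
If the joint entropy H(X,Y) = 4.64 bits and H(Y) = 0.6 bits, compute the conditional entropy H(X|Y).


H(X|Y) = H(X,Y) - H(Y) = 4.64 - 0.6 = 4.04

4.04 bits


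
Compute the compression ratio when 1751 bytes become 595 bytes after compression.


Ratio = original / compressed = 1751 / 595 = 2.9429

2.9429


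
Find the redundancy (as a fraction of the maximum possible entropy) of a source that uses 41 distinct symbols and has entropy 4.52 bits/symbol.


H_max = log2(K) = log2(41) = 5.3576 bits/symbol. Redundancy = 1 - H/H_max = 1 - 4.52/5.3576 = 1 - 0.8437 = 0.1563

0.1563


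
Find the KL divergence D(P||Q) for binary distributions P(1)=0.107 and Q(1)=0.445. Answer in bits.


KL = p*log2(p/q) + (1-p)*log2((1-p)/(1-q)) = 0.107*log2(0.107/0.445) + 0.893*log2(0.893/0.555) = 0.3927

0.3927 bits


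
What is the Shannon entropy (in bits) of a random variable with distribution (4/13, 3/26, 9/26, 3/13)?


H = -sum(p_i * log2(p_i)). Terms: -(4/13)*log2(4/13) = 0.523212; -(3/26)*log2(3/26) = 0.359478; -(9/26)*log2(9/26) = 0.529794; -(3/13)*log2(3/13) = 0.488187. H = 0.523212 + 0.359478 + 0.529794 + 0.488187 = 1.9007

1.9007 bits


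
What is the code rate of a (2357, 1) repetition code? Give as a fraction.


Rate = k/n = 1/2357

1/2357


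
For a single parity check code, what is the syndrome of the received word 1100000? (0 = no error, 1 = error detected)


Syndrome = XOR of all bits = 1 XOR 1 XOR 0 XOR 0 XOR 0 XOR 0 XOR 0 = 0

0


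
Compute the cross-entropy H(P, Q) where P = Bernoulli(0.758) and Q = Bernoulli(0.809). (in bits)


H(P,Q) = -p*log2(q) - (1-p)*log2(1-q). -0.758*log2(0.809) = 0.231788; -0.242*log2(0.191) = 0.577982. H(P,Q) = 0.231788 + 0.577982 = 0.8098

0.8098 bits


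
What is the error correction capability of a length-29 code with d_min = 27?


Correction capability = floor((d-1)/2) = floor((27-1)/2) = 13

13 errors


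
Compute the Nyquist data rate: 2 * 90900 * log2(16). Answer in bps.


Rate = 2 * B * log2(M) = 2 * 90900 * 4.0 = 727200.0

727200.0 bps


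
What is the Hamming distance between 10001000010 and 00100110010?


Count differing positions: ^ . ^ . ^ ^ ^ . . . . = 5 differences

5


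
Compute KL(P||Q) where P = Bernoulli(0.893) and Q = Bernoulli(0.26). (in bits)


KL = p*log2(p/q) + (1-p)*log2((1-p)/(1-q)) = 0.893*log2(0.893/0.26) + 0.107*log2(0.107/0.74) = 1.2912

1.2912 bits


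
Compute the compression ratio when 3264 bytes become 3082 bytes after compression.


Ratio = original / compressed = 3264 / 3082 = 1.0591

1.0591


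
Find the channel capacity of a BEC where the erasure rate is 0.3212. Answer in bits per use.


C = 1 - epsilon = 1 - 0.3212 = 0.6788

0.6788 bits


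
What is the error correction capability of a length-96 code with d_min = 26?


Correction capability = floor((d-1)/2) = floor((26-1)/2) = 12

12 errors


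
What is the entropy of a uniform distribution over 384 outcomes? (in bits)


H = log2(n) = log2(384) = 8.585

8.585 bits


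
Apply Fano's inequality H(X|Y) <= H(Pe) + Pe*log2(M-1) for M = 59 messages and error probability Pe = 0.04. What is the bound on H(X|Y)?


H(Pe) = -Pe*log2(Pe) - (1-Pe)*log2(1-Pe) = -0.04*log2(0.04) - 0.96*log2(0.96) = 0.185754 + 0.056538 = 0.2423. Pe*log2(M-1) = 0.04*log2(58) = 0.234319. Bound = H(Pe) + Pe*log2(M-1) = 0.185754 + 0.056538 + 0.234319 = 0.4766

0.4766 bits


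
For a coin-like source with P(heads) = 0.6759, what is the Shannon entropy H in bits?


H = -p*log2(p) - (1-p)*log2(1-p). -0.6759*log2(0.6759) = 0.381963; -0.3241*log2(0.3241) = 0.526821. H = 0.381963 + 0.526821 = 0.9088

0.9088 bits


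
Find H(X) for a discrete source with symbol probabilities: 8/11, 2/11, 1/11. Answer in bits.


H = -sum(p_i * log2(p_i)). Terms: -(8/11)*log2(8/11) = 0.334132; -(2/11)*log2(2/11) = 0.447169; -(1/11)*log2(1/11) = 0.314494. H = 0.334132 + 0.447169 + 0.314494 = 1.0958

1.0958 bits


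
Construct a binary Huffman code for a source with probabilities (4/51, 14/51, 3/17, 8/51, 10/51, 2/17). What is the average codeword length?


Huffman construction (repeatedly merge the two least-probable nodes; each merge adds 1 bit to every symbol beneath it): 4/51 + 2/17 = 10/51; 8/51 + 3/17 = 1/3; 10/51 + 10/51 = 20/51; 14/51 + 1/3 = 31/51; 20/51 + 31/51 = 1. Resulting codeword lengths (in the order the probabilities were given): (3, 2, 3, 3, 2, 3). L_avg = sum(p_i * l_i) = 4/51*3 + 14/51*2 + 3/17*3 + 8/51*3 + 10/51*2 + 2/17*3 = 43/17 = 2.5294

2.5294 bits


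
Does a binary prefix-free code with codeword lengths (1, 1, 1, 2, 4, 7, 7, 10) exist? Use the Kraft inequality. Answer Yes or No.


Kraft sum = sum(2^(-l_i)) = 1.8291, need <= 1. Result: violated (a binary prefix-free code with these lengths cannot exist)

No


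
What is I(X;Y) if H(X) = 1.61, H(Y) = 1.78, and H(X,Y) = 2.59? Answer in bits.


I(X;Y) = H(X) + H(Y) - H(X,Y) = 1.61 + 1.78 - 2.59 = 0.8

0.8 bits


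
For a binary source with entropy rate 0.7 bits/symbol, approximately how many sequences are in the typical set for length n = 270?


log2|A_typical| = nH = 270 * 0.7 = 189.0, so |A_typical| ~ 2^189.0 = 7.846e+56

7.846e+56


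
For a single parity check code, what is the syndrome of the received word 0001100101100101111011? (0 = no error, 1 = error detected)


Syndrome = XOR of all bits = 0 XOR 0 XOR 0 XOR 1 XOR 1 XOR 0 XOR 0 XOR 1 XOR 0 XOR 1 XOR 1 XOR 0 XOR 0 XOR 1 XOR 0 XOR 1 XOR 1 XOR 1 XOR 1 XOR 0 XOR 1 XOR 1 = 0

0


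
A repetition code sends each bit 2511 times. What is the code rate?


Rate = k/n = 1/2511

1/2511


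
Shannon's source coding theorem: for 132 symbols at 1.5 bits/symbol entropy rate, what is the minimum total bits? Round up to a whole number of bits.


Minimum bits >= n * H = 132 * 1.5 = 198.0, rounded up to a whole number of bits = 198

198 bits


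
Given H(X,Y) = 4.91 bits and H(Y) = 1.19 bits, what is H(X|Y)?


H(X|Y) = H(X,Y) - H(Y) = 4.91 - 1.19 = 3.72

3.72 bits


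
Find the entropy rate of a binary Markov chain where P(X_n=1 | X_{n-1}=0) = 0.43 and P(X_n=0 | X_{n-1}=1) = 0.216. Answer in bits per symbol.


Stationary distribution: pi_0 = p10/(p01+p10) = 0.3344, pi_1 = 0.6656. Entropy rate H' = pi_0*H(p01) + pi_1*H(p10) = 0.3344*0.9858 + 0.6656*0.7528 = 0.8307

0.8307 bits/symbol


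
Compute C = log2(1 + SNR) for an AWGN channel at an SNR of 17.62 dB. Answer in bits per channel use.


SNR_linear = 10^(17.62/10) = 57.8096; C = log2(1 + SNR_linear) = log2(1 + 57.8096) = 5.878

5.878 bits/channel use


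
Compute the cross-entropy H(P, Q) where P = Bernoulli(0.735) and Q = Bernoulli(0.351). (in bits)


H(P,Q) = -p*log2(q) - (1-p)*log2(1-q). -0.735*log2(0.351) = 1.110186; -0.265*log2(0.649) = 0.165283. H(P,Q) = 1.110186 + 0.165283 = 1.2755

1.2755 bits


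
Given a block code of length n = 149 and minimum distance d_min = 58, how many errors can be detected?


Detection capability = d_min - 1 = 58 - 1 = 57

57 errors


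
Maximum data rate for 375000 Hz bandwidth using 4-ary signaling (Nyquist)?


Rate = 2 * B * log2(M) = 2 * 375000 * 2.0 = 1500000.0

1500000.0 bps


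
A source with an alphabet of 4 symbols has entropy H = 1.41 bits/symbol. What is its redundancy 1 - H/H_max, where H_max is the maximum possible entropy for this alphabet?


H_max = log2(K) = log2(4) = 2.0 bits/symbol. Redundancy = 1 - H/H_max = 1 - 1.41/2.0 = 1 - 0.705 = 0.295

0.295


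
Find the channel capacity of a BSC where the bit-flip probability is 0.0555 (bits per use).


H(p) = -p*log2(p) - (1-p)*log2(1-p) = -0.0555*log2(0.0555) - 0.9445*log2(0.9445) = 0.231511 + 0.077805 = 0.3093. C = 1 - H(p) = 1 - 0.3093 = 0.6907

0.6907 bits


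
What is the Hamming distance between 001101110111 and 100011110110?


Count differing positions: ^ . ^ ^ ^ . . . . . . ^ = 5 differences

5


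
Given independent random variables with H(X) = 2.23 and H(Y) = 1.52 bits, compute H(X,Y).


For independent variables, H(X,Y) = H(X) + H(Y) = 2.23 + 1.52 = 3.75

3.75 bits


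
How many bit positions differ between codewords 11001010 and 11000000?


Count differing positions: . . . . ^ . ^ . = 2 differences

2


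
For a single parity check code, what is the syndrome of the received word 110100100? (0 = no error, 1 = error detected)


Syndrome = XOR of all bits = 1 XOR 1 XOR 0 XOR 1 XOR 0 XOR 0 XOR 1 XOR 0 XOR 0 = 0

0


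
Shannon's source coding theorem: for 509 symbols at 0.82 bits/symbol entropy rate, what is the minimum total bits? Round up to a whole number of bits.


Minimum bits >= n * H = 509 * 0.82 = 417.38, rounded up to a whole number of bits = 418

418 bits


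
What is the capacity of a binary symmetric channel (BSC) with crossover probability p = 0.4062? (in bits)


H(p) = -p*log2(p) - (1-p)*log2(1-p) = -0.4062*log2(0.4062) - 0.5938*log2(0.5938) = 0.527954 + 0.446509 = 0.9745. C = 1 - H(p) = 1 - 0.9745 = 0.0255

0.0255 bits


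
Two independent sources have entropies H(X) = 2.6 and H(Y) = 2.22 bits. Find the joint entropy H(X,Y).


For independent variables, H(X,Y) = H(X) + H(Y) = 2.6 + 2.22 = 4.82

4.82 bits


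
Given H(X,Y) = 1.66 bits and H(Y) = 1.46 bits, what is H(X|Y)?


H(X|Y) = H(X,Y) - H(Y) = 1.66 - 1.46 = 0.2

0.2 bits


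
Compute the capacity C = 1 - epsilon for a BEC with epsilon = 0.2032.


C = 1 - epsilon = 1 - 0.2032 = 0.7968

0.7968 bits


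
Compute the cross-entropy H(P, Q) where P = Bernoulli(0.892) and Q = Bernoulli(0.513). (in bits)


H(P,Q) = -p*log2(q) - (1-p)*log2(1-q). -0.892*log2(0.513) = 0.858969; -0.108*log2(0.487) = 0.112105. H(P,Q) = 0.858969 + 0.112105 = 0.9711

0.9711 bits


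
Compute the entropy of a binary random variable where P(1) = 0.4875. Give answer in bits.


H = -p*log2(p) - (1-p)*log2(1-p). -0.4875*log2(0.4875) = 0.505306; -0.5125*log2(0.5125) = 0.494243. H = 0.505306 + 0.494243 = 0.9995

0.9995 bits


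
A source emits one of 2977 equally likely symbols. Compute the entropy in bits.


H = log2(n) = log2(2977) = 11.5396

11.5396 bits


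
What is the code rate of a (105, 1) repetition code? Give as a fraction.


Rate = k/n = 1/105

1/105


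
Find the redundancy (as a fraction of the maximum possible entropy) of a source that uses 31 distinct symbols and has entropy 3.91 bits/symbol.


H_max = log2(K) = log2(31) = 4.9542 bits/symbol. Redundancy = 1 - H/H_max = 1 - 3.91/4.9542 = 1 - 0.7892 = 0.2108

0.2108


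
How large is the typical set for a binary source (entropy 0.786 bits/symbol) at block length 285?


log2|A_typical| = nH = 285 * 0.786 = 224.01, so |A_typical| ~ 2^224.01 = 2.715e+67

2.715e+67


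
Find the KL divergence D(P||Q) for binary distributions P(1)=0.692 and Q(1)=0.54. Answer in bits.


KL = p*log2(p/q) + (1-p)*log2((1-p)/(1-q)) = 0.692*log2(0.692/0.54) + 0.308*log2(0.308/0.46) = 0.0694

0.0694 bits


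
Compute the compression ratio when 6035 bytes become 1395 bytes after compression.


Ratio = original / compressed = 6035 / 1395 = 4.3262

4.3262


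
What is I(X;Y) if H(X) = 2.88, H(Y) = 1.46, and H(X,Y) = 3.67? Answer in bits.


I(X;Y) = H(X) + H(Y) - H(X,Y) = 2.88 + 1.46 - 3.67 = 0.67

0.67 bits


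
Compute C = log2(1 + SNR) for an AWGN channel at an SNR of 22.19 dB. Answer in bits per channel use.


SNR_linear = 10^(22.19/10) = 165.577; C = log2(1 + SNR_linear) = log2(1 + 165.577) = 7.38

7.38 bits/channel use


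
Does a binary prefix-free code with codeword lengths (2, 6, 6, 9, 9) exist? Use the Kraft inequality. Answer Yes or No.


Kraft sum = sum(2^(-l_i)) = 0.2852, need <= 1. Result: satisfied (a binary prefix-free code with these lengths exists)

Yes


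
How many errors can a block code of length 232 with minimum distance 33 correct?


Correction capability = floor((d-1)/2) = floor((33-1)/2) = 16

16 errors


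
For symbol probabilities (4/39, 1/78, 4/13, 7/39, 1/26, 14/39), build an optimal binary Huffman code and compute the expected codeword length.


Huffman construction (repeatedly merge the two least-probable nodes; each merge adds 1 bit to every symbol beneath it): 1/78 + 1/26 = 2/39; 2/39 + 4/39 = 2/13; 2/13 + 7/39 = 1/3; 4/13 + 1/3 = 25/39; 14/39 + 25/39 = 1. Resulting codeword lengths (in the order the probabilities were given): (4, 5, 2, 3, 5, 1). L_avg = sum(p_i * l_i) = 4/39*4 + 1/78*5 + 4/13*2 + 7/39*3 + 1/26*5 + 14/39*1 = 85/39 = 2.1795

2.1795 bits


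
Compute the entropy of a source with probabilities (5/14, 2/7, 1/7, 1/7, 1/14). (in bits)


H = -sum(p_i * log2(p_i)). Terms: -(5/14)*log2(5/14) = 0.530510; -(2/7)*log2(2/7) = 0.516387; -(1/7)*log2(1/7) = 0.401051; -(1/7)*log2(1/7) = 0.401051; -(1/14)*log2(1/14) = 0.271954. H = 0.530510 + 0.516387 + 0.401051 + 0.401051 + 0.271954 = 2.121

2.121 bits


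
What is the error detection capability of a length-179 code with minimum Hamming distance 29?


Detection capability = d_min - 1 = 29 - 1 = 28

28 errors


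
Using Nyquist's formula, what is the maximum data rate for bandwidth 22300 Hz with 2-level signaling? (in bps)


Rate = 2 * B * log2(M) = 2 * 22300 * 1.0 = 44600.0

44600.0 bps


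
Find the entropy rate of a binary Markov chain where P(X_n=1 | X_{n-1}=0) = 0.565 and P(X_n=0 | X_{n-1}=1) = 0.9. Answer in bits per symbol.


Stationary distribution: pi_0 = p10/(p01+p10) = 0.6143, pi_1 = 0.3857. Entropy rate H' = pi_0*H(p01) + pi_1*H(p10) = 0.6143*0.9878 + 0.3857*0.469 = 0.7877

0.7877 bits/symbol


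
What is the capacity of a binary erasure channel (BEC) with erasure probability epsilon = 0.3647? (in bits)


C = 1 - epsilon = 1 - 0.3647 = 0.6353

0.6353 bits


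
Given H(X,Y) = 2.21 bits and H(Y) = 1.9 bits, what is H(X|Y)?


H(X|Y) = H(X,Y) - H(Y) = 2.21 - 1.9 = 0.31

0.31 bits


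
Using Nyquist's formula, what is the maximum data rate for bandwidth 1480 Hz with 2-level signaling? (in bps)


Rate = 2 * B * log2(M) = 2 * 1480 * 1.0 = 2960.0

2960.0 bps


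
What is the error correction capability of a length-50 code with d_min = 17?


Correction capability = floor((d-1)/2) = floor((17-1)/2) = 8

8 errors


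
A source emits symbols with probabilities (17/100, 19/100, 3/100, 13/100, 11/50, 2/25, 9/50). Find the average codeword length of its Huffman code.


Huffman construction (repeatedly merge the two least-probable nodes; each merge adds 1 bit to every symbol beneath it): 3/100 + 2/25 = 11/100; 11/100 + 13/100 = 6/25; 17/100 + 9/50 = 7/20; 19/100 + 11/50 = 41/100; 6/25 + 7/20 = 59/100; 41/100 + 59/100 = 1. Resulting codeword lengths (in the order the probabilities were given): (3, 2, 4, 3, 2, 4, 3). L_avg = sum(p_i * l_i) = 17/100*3 + 19/100*2 + 3/100*4 + 13/100*3 + 11/50*2 + 2/25*4 + 9/50*3 = 27/10 = 2.7

2.7 bits


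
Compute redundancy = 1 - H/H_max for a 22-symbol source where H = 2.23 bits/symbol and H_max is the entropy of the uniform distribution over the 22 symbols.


H_max = log2(K) = log2(22) = 4.4594 bits/symbol. Redundancy = 1 - H/H_max = 1 - 2.23/4.4594 = 1 - 0.5001 = 0.4999

0.4999


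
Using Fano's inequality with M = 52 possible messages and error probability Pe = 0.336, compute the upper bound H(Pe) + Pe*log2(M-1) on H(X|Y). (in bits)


H(Pe) = -Pe*log2(Pe) - (1-Pe)*log2(1-Pe) = -0.336*log2(0.336) - 0.664*log2(0.664) = 0.528685 + 0.392255 = 0.9209. Pe*log2(M-1) = 0.336*log2(51) = 1.905935. Bound = H(Pe) + Pe*log2(M-1) = 0.528685 + 0.392255 + 1.905935 = 2.8269

2.8269 bits


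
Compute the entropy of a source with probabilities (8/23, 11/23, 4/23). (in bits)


H = -sum(p_i * log2(p_i)). Terms: -(8/23)*log2(8/23) = 0.529935; -(11/23)*log2(11/23) = 0.508932; -(4/23)*log2(4/23) = 0.438880. H = 0.529935 + 0.508932 + 0.438880 = 1.4777

1.4777 bits


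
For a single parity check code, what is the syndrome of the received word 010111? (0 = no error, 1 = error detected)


Syndrome = XOR of all bits = 0 XOR 1 XOR 0 XOR 1 XOR 1 XOR 1 = 0

0


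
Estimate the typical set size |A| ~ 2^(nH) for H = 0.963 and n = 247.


log2|A_typical| = nH = 247 * 0.963 = 237.861, so |A_typical| ~ 2^237.861 = 4.011e+71

4.011e+71


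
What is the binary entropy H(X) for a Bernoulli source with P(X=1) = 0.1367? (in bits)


H = -p*log2(p) - (1-p)*log2(1-p). -0.1367*log2(0.1367) = 0.392454; -0.8633*log2(0.8633) = 0.183077. H = 0.392454 + 0.183077 = 0.5755

0.5755 bits


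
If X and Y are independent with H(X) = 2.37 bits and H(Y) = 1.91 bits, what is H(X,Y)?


For independent variables, H(X,Y) = H(X) + H(Y) = 2.37 + 1.91 = 4.28

4.28 bits


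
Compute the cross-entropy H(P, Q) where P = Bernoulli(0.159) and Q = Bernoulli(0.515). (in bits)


H(P,Q) = -p*log2(q) - (1-p)*log2(1-q). -0.159*log2(0.515) = 0.152220; -0.841*log2(0.485) = 0.877956. H(P,Q) = 0.152220 + 0.877956 = 1.0302

1.0302 bits


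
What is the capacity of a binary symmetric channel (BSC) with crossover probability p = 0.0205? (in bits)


H(p) = -p*log2(p) - (1-p)*log2(1-p) = -0.0205*log2(0.0205) - 0.9795*log2(0.9795) = 0.114969 + 0.029270 = 0.1442. C = 1 - H(p) = 1 - 0.1442 = 0.8558

0.8558 bits


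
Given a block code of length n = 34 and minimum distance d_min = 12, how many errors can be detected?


Detection capability = d_min - 1 = 12 - 1 = 11

11 errors


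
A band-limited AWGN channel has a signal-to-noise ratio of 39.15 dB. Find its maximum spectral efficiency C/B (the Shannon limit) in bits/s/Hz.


SNR_linear = 10^(39.15/10) = 8222.4265; C/B = log2(1 + SNR_linear) = log2(1 + 8222.4265) = 13.0055

13.0055 bits/s/Hz


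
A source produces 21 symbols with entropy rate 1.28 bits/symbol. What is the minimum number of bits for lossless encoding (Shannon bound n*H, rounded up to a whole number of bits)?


Minimum bits >= n * H = 21 * 1.28 = 26.88, rounded up to a whole number of bits = 27

27 bits


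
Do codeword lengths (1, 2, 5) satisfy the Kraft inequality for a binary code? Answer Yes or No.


Kraft sum = sum(2^(-l_i)) = 0.7812, need <= 1. Result: satisfied (a binary prefix-free code with these lengths exists)

Yes


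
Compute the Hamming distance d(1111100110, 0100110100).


Count differing positions: ^ . ^ ^ . ^ . . ^ . = 5 differences

5


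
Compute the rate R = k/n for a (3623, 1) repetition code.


Rate = k/n = 1/3623

1/3623


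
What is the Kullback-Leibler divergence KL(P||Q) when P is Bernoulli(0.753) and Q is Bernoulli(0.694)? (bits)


KL = p*log2(p/q) + (1-p)*log2((1-p)/(1-q)) = 0.753*log2(0.753/0.694) + 0.247*log2(0.247/0.306) = 0.0123

0.0123 bits


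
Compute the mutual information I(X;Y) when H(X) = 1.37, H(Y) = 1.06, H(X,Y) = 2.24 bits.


I(X;Y) = H(X) + H(Y) - H(X,Y) = 1.37 + 1.06 - 2.24 = 0.19

0.19 bits


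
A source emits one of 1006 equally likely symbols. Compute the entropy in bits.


H = log2(n) = log2(1006) = 9.9744

9.9744 bits
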